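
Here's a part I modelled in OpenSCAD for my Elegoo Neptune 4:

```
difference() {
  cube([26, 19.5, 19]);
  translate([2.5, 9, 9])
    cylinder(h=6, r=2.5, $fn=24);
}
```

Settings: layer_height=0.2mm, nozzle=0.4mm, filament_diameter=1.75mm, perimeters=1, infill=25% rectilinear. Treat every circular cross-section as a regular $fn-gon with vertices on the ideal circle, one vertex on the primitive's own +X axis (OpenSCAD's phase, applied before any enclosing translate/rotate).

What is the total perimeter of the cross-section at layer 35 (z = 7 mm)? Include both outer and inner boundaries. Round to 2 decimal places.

91.00 mm

At z = 7 mm: the 26×19.5 cube contributes its full rectangle (perimeter 91.00 mm); the cylinder at (2.5, 9) is absent (z outside [9, 15]); After the difference (first − rest): none of the subtracted shapes is present at this height, so the 26×19.5 cube is unchanged — boundary = 91.00 mm. Overall, the cross-section is a single solid region. Total boundary length (outer) = 91.00 mm.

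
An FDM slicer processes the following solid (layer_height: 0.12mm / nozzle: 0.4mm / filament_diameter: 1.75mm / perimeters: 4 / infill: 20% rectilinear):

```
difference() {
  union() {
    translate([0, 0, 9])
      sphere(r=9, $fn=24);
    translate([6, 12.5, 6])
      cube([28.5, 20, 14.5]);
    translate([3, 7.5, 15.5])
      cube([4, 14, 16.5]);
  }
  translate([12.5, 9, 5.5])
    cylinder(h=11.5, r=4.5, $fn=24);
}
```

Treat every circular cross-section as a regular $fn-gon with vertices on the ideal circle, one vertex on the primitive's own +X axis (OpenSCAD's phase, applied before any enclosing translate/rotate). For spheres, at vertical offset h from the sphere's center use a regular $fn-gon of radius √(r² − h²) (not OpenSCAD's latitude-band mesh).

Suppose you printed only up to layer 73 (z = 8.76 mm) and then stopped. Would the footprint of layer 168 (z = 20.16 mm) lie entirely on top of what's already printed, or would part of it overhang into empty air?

part overhangs

Compare the two slices. At z = 8.76: the sphere: section is a regular 24-gon, circumradius = √(r²−h²) = √(9²−0.24²) = 8.997 (area = (24/2)·8.997²·sin(360°/24) = 251.39 mm²); the cube at (6, 12.5) is present — its section is the full 28.5×20 rectangle (area 570.00 mm²); the cube at (3, 7.5) is not intersected at this z (z outside [15.5, 32]); Merging all regions: the 2 present regions are separate (no shared area or edge), so areas and boundary lengths simply add and each stays a separate island — area = 821.39 mm²; the cylinder at (12.5, 9): section is a regular 24-gon, circumradius r=4.5 (area = (24/2)·4.500²·sin(360°/24) = 62.89 mm²); After the difference (first − rest): starting from that combined region (821.39 mm²), the r=4.5 cylinder at (12.5, 9) partially overlaps it — only the 3.71 mm² overlap (of its 62.89 mm²) is removed, clipping the outline — area = 817.69 mm². At z = 20.16: the sphere is absent (|z−center|=11.160 > r=9); the cube at (6, 12.5) is present — its section is the full 28.5×20 rectangle (area 570.00 mm²); the cube at (3, 7.5) is present — its section is the full 4×14 rectangle (area 56.00 mm²); Merging all regions: the regions partially overlap — summed areas 626.00 mm² minus the doubly-counted overlap 9.00 mm² gives 617.00 mm² — area = 617.00 mm²; the cylinder at (12.5, 9) is not intersected at this z (z outside [5.5, 17]); Subtracting the remaining from the first: none of the subtracted shapes is present at this height, so the result so far is unchanged — area = 617.00 mm². Checking containment: at z = 20.16 the cross-section extends beyond the z = 8.76 cross-section by about 49.75 mm².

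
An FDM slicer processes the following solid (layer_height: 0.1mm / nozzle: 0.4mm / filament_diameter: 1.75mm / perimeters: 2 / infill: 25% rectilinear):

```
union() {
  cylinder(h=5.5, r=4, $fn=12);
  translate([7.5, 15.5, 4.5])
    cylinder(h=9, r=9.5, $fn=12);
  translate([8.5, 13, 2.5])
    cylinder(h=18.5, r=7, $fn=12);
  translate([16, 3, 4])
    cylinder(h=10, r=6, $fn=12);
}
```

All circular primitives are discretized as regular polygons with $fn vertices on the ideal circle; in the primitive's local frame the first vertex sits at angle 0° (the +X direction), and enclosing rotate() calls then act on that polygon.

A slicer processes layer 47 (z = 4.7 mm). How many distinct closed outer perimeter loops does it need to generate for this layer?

2

At z = 4.7 mm: the r=4 cylinder contributes a regular 12-gon of circumradius 4; the r=9.5 cylinder at (7.5, 15.5) gives a regular 12-gon of circumradius 9.5 (constant along its height); the r=7 cylinder at (8.5, 13) contributes a regular 12-gon of circumradius 7; the cylinder at (16, 3): section is a regular 12-gon, circumradius r=6; Merging all regions: the regions partially overlap (shared area 146.10 mm²), so overlapping operands fuse into one piece — 2 connected regions. The result has 2 disconnected regions.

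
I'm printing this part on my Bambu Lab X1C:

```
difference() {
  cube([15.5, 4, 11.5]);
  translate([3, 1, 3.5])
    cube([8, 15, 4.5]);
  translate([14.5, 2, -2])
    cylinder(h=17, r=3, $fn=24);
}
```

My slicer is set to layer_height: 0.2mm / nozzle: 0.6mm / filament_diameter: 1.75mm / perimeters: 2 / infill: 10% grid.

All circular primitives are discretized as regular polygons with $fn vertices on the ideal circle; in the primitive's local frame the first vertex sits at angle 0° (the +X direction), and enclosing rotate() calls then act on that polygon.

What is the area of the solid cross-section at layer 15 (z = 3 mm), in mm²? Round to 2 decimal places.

At z = 3 mm: the cube is present — its section is the full 15.5×4 rectangle (area 62.00 mm²); the cube at (3, 1) is absent (z outside [3.5, 8]); the r=3 cylinder at (14.5, 2) contributes a regular 24-gon of circumradius 3 (area = (24/2)·3.000²·sin(360°/24) = 27.95 mm²); Subtracting the remaining from the first: starting from the 15.5×4 cube (62.00 mm²), the r=3 cylinder at (14.5, 2) partially overlaps it — only the 14.96 mm² overlap (of its 27.95 mm²) is removed, clipping the outline — area = 47.04 mm². Overall, the cross-section is a single solid region. Net area = 47.04 mm².

47.04 mm²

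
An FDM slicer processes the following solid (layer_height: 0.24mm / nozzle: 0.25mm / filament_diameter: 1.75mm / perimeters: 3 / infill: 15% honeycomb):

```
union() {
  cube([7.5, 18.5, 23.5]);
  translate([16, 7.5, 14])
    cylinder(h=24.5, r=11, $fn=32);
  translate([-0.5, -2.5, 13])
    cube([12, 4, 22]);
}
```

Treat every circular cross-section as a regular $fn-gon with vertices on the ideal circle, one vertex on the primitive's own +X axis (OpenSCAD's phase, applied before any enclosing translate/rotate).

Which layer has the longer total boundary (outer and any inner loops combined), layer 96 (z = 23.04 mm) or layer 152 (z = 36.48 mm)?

Layer 96 (z = 23.04): the 7.5×18.5 cube contributes its full rectangle (perimeter 52.00 mm); the cylinder at (16, 7.5): section is a regular 32-gon, circumradius r=11 (perimeter = 2·32·11.000·sin(180°/32) = 69.00 mm); the 12×4 cube at (-0.5, -2.5) contributes its full rectangle (perimeter 32.00 mm); Merging all regions: the regions partially overlap (shared area 45.41 mm²), so the edge portions inside another operand are dropped and the merged outline is re-measured after clipping — boundary = 94.01 mm. So its perimeter = 94.01 mm. Layer 152 (z = 36.48): the cube is absent (z outside [0, 23.5]); the r=11 cylinder at (16, 7.5) gives a regular 32-gon of circumradius 11 (constant along its height) (perimeter = 2·32·11.000·sin(180°/32) = 69.00 mm); the cube at (-0.5, -2.5) is not intersected at this z (z outside [13, 35]); Combining (union): only the r=11 cylinder at (16, 7.5) is present, so the union is just that shape — boundary = 69.00 mm. So its perimeter = 69.00 mm. Layer 96 is larger (94.01 vs 69.00 mm).

layer 96 (z = 23.04 mm)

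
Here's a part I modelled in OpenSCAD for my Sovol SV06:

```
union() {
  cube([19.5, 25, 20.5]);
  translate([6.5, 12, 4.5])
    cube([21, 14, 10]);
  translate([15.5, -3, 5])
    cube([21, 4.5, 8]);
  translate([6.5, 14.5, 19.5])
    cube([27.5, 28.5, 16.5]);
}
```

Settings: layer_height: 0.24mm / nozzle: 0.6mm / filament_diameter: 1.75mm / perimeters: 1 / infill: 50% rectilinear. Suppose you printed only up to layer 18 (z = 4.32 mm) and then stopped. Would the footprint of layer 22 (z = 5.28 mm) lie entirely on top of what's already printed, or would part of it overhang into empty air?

Compare the two slices. At z = 4.32: the cube is present — its section is the full 19.5×25 rectangle (area 487.50 mm²); the cube at (6.5, 12) is absent (z outside [4.5, 14.5]); the cube at (15.5, -3) is absent (z outside [5, 13]); the cube at (6.5, 14.5) is not intersected at this z (z outside [19.5, 36]); Taking the union: only the 19.5×25 cube is present, so the union is just that shape — area = 487.50 mm². At z = 5.28: the cube is present — its section is the full 19.5×25 rectangle (area 487.50 mm²); the 21×14 cube at (6.5, 12) contributes its full rectangle (area 294.00 mm²); the cube at (15.5, -3) is present — its section is the full 21×4.5 rectangle (area 94.50 mm²); the cube at (6.5, 14.5) is absent (z outside [19.5, 36]); Merging all regions: the regions partially overlap — summed areas 876.00 mm² minus the doubly-counted overlap 175.00 mm² gives 701.00 mm² — area = 701.00 mm². Checking containment: at z = 5.28 the cross-section extends beyond the z = 4.32 cross-section by about 213.50 mm².

part overhangs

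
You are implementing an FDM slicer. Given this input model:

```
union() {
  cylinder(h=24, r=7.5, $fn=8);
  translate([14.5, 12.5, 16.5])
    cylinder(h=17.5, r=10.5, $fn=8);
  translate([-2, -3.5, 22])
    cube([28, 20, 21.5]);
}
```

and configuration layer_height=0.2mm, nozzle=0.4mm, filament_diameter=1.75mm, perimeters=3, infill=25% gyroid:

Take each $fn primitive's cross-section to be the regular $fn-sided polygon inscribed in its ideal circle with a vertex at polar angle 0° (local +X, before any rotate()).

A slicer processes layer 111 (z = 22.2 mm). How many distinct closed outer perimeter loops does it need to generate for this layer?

At z = 22.2 mm: the r=7.5 cylinder contributes a regular 8-gon of circumradius 7.5; the r=10.5 cylinder at (14.5, 12.5) gives a regular 8-gon of circumradius 10.5 (constant along its height); the cube at (-2, -3.5) (footprint 28×20) is included at this height; Merging all regions: the regions partially overlap (shared area 317.95 mm²), so overlapping operands fuse into one piece — 1 connected region. The result has 1 disconnected region.

1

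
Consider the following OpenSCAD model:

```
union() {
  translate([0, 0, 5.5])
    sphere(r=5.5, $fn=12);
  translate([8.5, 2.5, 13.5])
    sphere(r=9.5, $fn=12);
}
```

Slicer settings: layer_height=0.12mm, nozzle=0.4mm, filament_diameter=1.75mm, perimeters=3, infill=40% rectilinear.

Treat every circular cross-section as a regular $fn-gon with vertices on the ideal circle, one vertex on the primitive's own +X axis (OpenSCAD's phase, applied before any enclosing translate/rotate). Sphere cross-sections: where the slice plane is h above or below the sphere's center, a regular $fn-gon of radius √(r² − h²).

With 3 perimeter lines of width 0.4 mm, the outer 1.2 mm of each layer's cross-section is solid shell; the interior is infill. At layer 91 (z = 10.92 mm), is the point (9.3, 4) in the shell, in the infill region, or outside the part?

At z = 10.92 mm: the r=5.5 sphere contributes a regular 12-gon of circumradius √(5.5²−5.42²) = 0.935; the r=9.5 sphere at (8.5, 2.5) contributes a regular 12-gon of circumradius √(9.5²−2.58²) = 9.143; Combining (union): the regions partially overlap (shared area 1.26 mm²), so overlapping operands fuse into one piece — 1 connected region. Overall, the cross-section is a single solid region. The nearest boundary edge runs (8.50, 11.64)→(13.07, 10.42); distance from the point to it = 7.18 mm. The point is inside the cross-section and 7.18 mm from the nearest boundary — more than the 1.2 mm shell width (3 × 0.4), so it's in the infill interior.

infill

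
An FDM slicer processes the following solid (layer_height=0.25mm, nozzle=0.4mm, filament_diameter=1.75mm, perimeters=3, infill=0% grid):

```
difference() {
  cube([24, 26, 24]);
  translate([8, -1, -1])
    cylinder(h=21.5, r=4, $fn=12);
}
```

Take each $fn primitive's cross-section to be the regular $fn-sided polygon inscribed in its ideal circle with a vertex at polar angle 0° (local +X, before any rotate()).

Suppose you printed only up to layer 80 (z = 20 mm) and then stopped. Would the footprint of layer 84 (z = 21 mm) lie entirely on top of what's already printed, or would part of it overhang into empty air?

part overhangs

Compare the two slices. At z = 20: the cube is present — its section is the full 24×26 rectangle (area 624.00 mm²); the cylinder at (8, -1): section is a regular 12-gon, circumradius r=4 (area = (12/2)·4.000²·sin(360°/12) = 48.00 mm²); Subtracting the remaining from the first: starting from the 24×26 cube (624.00 mm²), the r=4 cylinder at (8, -1) partially overlaps it — only the 16.27 mm² overlap (of its 48.00 mm²) is removed, clipping the outline — area = 607.73 mm². At z = 21: the cube is present — its section is the full 24×26 rectangle (area 624.00 mm²); the cylinder at (8, -1) is not intersected at this z (z outside [-1, 20.5]); Taking the first minus the rest: none of the subtracted shapes is present at this height, so the 24×26 cube is unchanged — area = 624.00 mm². Checking containment: at z = 21 the cross-section extends beyond the z = 20 cross-section by about 16.27 mm².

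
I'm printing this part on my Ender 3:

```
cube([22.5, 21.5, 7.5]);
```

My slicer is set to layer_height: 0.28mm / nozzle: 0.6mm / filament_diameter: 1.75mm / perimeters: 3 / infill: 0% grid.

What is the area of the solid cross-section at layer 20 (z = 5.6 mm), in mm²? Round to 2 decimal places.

At z = 5.6 mm: the cube is present — its section is the full 22.5×21.5 rectangle (area 483.75 mm²). Overall, the cross-section is a single solid region. Net area = 483.75 mm².

483.75 mm²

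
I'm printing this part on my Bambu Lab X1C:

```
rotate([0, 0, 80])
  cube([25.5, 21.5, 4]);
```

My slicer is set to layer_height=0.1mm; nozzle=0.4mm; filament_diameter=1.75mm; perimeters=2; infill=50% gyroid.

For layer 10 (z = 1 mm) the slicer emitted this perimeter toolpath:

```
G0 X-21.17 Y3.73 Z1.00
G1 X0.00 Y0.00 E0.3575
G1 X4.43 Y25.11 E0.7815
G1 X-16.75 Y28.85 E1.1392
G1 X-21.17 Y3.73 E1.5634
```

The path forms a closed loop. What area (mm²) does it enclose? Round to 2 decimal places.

Apply the shoelace formula to the sequence of (X, Y) vertices; enclosed area = 548.34 mm².

548.34 mm²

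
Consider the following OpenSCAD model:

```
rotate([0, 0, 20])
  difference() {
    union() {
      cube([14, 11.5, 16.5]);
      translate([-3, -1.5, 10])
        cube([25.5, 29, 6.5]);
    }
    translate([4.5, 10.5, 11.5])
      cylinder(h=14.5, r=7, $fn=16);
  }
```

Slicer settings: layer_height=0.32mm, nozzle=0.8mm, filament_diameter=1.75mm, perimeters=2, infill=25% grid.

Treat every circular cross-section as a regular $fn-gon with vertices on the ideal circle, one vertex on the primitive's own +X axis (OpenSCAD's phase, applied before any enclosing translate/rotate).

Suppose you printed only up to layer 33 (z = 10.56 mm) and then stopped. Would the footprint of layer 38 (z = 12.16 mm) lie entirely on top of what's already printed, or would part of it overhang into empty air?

Compare the two slices. At z = 10.56: the cube is present — its section is the full 14×11.5 rectangle (area 161.00 mm²); the cube at (-3, -1.5) (footprint 25.5×29) is included at this height (area 739.50 mm²); Taking the union: the 14×11.5 cube lies entirely inside the 25.5×29 cube at (-3, -1.5), so the union is just the 25.5×29 cube at (-3, -1.5) — area = 739.50 mm²; the cylinder at (4.5, 10.5) does not reach this height (z outside [11.5, 26]); After the difference (first − rest): none of the subtracted shapes is present at this height, so that combined region is unchanged — area = 739.50 mm²; (whole slice rotated 20° about Z — lengths, areas and connectivity unchanged). At z = 12.16: the cube is present — its section is the full 14×11.5 rectangle (area 161.00 mm²); the 25.5×29 cube at (-3, -1.5) contributes its full rectangle (area 739.50 mm²); Combining (union): the 14×11.5 cube lies entirely inside the 25.5×29 cube at (-3, -1.5), so the union is just the 25.5×29 cube at (-3, -1.5) — area = 739.50 mm²; the r=7 cylinder at (4.5, 10.5) gives a regular 16-gon of circumradius 7 (constant along its height) (area = (16/2)·7.000²·sin(360°/16) = 150.01 mm²); Taking the first minus the rest: starting from the result so far (739.50 mm²), the r=7 cylinder at (4.5, 10.5) lies wholly inside it (removes its full 150.01 mm² and its 43.70 mm outline becomes a hole wall) — area = 589.49 mm²; (rotated 20° about Z; rotation is an isometry so areas/perimeters/island counts are preserved). Checking containment: the cross-section at z = 12.16 is a subset of the cross-section at z = 10.56.

entirely on top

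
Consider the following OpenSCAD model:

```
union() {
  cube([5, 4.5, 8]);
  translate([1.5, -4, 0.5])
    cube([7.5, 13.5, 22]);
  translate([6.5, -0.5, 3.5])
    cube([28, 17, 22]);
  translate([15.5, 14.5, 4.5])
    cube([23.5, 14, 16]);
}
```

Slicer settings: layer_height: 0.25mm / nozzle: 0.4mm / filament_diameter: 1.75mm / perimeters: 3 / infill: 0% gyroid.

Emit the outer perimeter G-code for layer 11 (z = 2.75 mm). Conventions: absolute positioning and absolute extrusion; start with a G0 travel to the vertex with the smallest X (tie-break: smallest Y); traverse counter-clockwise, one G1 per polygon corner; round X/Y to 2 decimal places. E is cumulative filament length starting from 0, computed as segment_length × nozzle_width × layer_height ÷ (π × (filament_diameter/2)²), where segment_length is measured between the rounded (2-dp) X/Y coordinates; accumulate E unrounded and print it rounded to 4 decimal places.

G0 X0.00 Y0.00 Z2.75
G1 X1.50 Y0.00 E0.0624
G1 X1.50 Y-4.00 E0.2287
G1 X9.00 Y-4.00 E0.5405
G1 X9.00 Y9.50 E1.1017
G1 X1.50 Y9.50 E1.4136
G1 X1.50 Y4.50 E1.6214
G1 X0.00 Y4.50 E1.6838
G1 X0.00 Y0.00 E1.8709

At z = 2.75 mm: the 5×4.5 cube contributes its full rectangle; the 7.5×13.5 cube at (1.5, -4) contributes its full rectangle; the cube at (6.5, -0.5) is not intersected at this z (z outside [3.5, 25.5]); the cube at (15.5, 14.5) does not reach this height (z outside [4.5, 20.5]); Taking the union: the regions partially overlap (shared area 15.75 mm²), so overlapping operands fuse into one piece — 1 connected region. The outline is a single polygon with 8 vertices. Extrusion per mm of travel: 0.4 × 0.25 / (π × 0.875²) = 0.041575. Accumulating E over each segment gives final E = 1.8709.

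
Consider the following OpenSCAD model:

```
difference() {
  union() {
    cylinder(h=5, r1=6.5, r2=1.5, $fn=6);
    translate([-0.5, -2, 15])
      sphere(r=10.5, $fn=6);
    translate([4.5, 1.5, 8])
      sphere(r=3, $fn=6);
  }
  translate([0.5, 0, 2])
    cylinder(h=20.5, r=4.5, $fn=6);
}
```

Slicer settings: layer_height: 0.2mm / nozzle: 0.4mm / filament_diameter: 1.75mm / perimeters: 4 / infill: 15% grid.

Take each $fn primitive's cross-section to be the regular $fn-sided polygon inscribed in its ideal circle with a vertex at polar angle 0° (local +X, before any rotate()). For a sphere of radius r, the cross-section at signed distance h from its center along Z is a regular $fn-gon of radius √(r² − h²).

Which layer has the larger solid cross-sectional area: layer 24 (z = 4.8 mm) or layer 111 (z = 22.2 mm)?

layer 111 (z = 22.2 mm)

Layer 24 (z = 4.8): the cone (r1=6.5→r2=1.5) has section circumradius 1.700 here — a regular 6-gon (area = (6/2)·1.700²·sin(360°/6) = 7.51 mm²); the r=10.5 sphere at (-0.5, -2) contributes a regular 6-gon of circumradius √(10.5²−10.2²) = 2.492 (area = (6/2)·2.492²·sin(360°/6) = 16.13 mm²); the sphere at (4.5, 1.5) is not intersected at this z (|z−center|=3.200 > r=3); Taking the union: the regions partially overlap — summed areas 23.64 mm² minus the doubly-counted overlap 3.82 mm² gives 19.82 mm² — area = 19.82 mm²; the r=4.5 cylinder at (0.5, 0) gives a regular 6-gon of circumradius 4.5 (constant along its height) (area = (6/2)·4.500²·sin(360°/6) = 52.61 mm²); Taking the first minus the rest: starting from the result so far (19.82 mm²), the r=4.5 cylinder at (0.5, 0) partially overlaps it — only the 18.85 mm² overlap (of its 52.61 mm²) is removed, clipping the outline — area = 0.98 mm². So its area = 0.98 mm². Layer 111 (z = 22.2): the cone is not intersected at this z (z outside [0, 5]); the r=10.5 sphere at (-0.5, -2) contributes a regular 6-gon of circumradius √(10.5²−7.2²) = 7.643 (area = (6/2)·7.643²·sin(360°/6) = 151.75 mm²); the sphere at (4.5, 1.5) does not reach this height (|z−center|=14.200 > r=3); Merging all regions: only the r=10.5 sphere at (-0.5, -2) is present, so the union is just that shape — area = 151.75 mm²; the r=4.5 cylinder at (0.5, 0) contributes a regular 6-gon of circumradius 4.5 (area = (6/2)·4.500²·sin(360°/6) = 52.61 mm²); Subtracting the remaining from the first: starting from that combined region (151.75 mm²), the r=4.5 cylinder at (0.5, 0) lies wholly inside it (removes its full 52.61 mm² and its 27.00 mm outline becomes a hole wall) — area = 99.14 mm². So its area = 99.14 mm². Layer 111 is larger (99.14 vs 0.98 mm²).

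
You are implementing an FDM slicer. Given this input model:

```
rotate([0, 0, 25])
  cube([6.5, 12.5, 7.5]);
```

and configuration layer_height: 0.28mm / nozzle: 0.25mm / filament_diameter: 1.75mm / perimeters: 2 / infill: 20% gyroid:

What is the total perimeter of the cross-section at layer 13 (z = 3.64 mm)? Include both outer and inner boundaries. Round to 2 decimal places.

38.00 mm

At z = 3.64 mm: the cube (footprint 6.5×12.5) is included at this height (perimeter 38.00 mm); (whole slice rotated 25° about Z — lengths, areas and connectivity unchanged). Overall, the cross-section is a single solid region. Total boundary length (outer) = 38.00 mm.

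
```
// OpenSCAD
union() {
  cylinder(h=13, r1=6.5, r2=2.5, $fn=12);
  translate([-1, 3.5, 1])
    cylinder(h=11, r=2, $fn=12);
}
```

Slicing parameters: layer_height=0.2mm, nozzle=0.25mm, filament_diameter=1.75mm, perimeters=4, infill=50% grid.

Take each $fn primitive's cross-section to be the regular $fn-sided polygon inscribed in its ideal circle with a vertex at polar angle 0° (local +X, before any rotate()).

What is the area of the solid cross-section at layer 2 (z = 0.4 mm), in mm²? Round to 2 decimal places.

122.00 mm²

At z = 0.4 mm: the cone: at t=0.031 of its height the radius interpolates to r₁+(r₂−r₁)t = 6.377, giving a regular 12-gon of that circumradius (area = (12/2)·6.377²·sin(360°/12) = 122.00 mm²); the cylinder at (-1, 3.5) is not intersected at this z (z outside [1, 12]); Merging all regions: only the cone is present, so the union is just that shape — area = 122.00 mm². Overall, the cross-section is a single solid region. Net area = 122.00 mm².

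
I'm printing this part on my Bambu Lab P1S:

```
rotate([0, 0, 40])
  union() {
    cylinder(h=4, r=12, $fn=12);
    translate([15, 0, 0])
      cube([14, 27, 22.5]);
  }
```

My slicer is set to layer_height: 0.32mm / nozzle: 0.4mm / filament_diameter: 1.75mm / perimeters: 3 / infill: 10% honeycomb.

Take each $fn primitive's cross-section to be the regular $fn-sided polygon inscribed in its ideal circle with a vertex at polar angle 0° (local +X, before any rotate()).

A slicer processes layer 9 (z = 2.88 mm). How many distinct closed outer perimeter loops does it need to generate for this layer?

2

At z = 2.88 mm: the r=12 cylinder gives a regular 12-gon of circumradius 12 (constant along its height); the cube at (15, 0) is present — its section is the full 14×27 rectangle; Taking the union: the 2 present regions are separate (no shared area or edge), so areas and boundary lengths simply add and each stays a separate island — 2 connected regions; (rotated 40° about Z; rotation is an isometry so areas/perimeters/island counts are preserved). The result has 2 disconnected regions.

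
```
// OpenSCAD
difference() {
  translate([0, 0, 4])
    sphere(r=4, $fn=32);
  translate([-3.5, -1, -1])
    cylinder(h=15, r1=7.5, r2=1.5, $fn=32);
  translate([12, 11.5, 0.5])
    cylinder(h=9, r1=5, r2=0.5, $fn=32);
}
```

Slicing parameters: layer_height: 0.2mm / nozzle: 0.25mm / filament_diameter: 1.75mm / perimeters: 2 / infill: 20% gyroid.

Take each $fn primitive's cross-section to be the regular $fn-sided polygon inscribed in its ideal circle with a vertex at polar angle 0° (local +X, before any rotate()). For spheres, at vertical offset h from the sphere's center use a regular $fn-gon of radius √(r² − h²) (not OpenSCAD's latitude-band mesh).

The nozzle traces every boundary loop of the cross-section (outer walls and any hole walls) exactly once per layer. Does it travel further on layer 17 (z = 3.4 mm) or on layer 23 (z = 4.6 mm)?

layer 23 (z = 4.6 mm)

Layer 17 (z = 3.4): the r=4 sphere slices to a regular 32-gon of circumradius 3.955 (√(r²−h²) with h=0.6 from center) (perimeter = 2·32·3.955·sin(180°/32) = 24.81 mm); the cone at (-3.5, -1) (r1=7.5→r2=1.5) has section circumradius 5.740 here — a regular 32-gon (perimeter = 2·32·5.740·sin(180°/32) = 36.01 mm); the cone at (12, 11.5): at t=0.322 of its height the radius interpolates to r₁+(r₂−r₁)t = 3.550, giving a regular 32-gon of that circumradius (perimeter = 2·32·3.550·sin(180°/32) = 22.27 mm); After the difference (first − rest): starting from the r=4 sphere, the cone at (-3.5, -1) partially overlaps it — only the 36.93 mm² overlap (of its 102.84 mm²) is removed, clipping the outline; the cone at (12, 11.5) misses the remaining region (no effect) — boundary = 19.96 mm. So its perimeter = 19.96 mm. Layer 23 (z = 4.6): the r=4 sphere slices to a regular 32-gon of circumradius 3.955 (√(r²−h²) with h=0.6 from center) (perimeter = 2·32·3.955·sin(180°/32) = 24.81 mm); the cone at (-3.5, -1) (r1=7.5→r2=1.5) has section circumradius 5.260 here — a regular 32-gon (perimeter = 2·32·5.260·sin(180°/32) = 33.00 mm); the cone at (12, 11.5) (r1=5→r2=0.5) has section circumradius 2.950 here — a regular 32-gon (perimeter = 2·32·2.950·sin(180°/32) = 18.51 mm); After the difference (first − rest): starting from the r=4 sphere, the cone at (-3.5, -1) partially overlaps it — only the 32.73 mm² overlap (of its 86.36 mm²) is removed, clipping the outline; the cone at (12, 11.5) misses the remaining region (no effect) — boundary = 21.66 mm. So its perimeter = 21.66 mm. Layer 23 is larger (21.66 vs 19.96 mm).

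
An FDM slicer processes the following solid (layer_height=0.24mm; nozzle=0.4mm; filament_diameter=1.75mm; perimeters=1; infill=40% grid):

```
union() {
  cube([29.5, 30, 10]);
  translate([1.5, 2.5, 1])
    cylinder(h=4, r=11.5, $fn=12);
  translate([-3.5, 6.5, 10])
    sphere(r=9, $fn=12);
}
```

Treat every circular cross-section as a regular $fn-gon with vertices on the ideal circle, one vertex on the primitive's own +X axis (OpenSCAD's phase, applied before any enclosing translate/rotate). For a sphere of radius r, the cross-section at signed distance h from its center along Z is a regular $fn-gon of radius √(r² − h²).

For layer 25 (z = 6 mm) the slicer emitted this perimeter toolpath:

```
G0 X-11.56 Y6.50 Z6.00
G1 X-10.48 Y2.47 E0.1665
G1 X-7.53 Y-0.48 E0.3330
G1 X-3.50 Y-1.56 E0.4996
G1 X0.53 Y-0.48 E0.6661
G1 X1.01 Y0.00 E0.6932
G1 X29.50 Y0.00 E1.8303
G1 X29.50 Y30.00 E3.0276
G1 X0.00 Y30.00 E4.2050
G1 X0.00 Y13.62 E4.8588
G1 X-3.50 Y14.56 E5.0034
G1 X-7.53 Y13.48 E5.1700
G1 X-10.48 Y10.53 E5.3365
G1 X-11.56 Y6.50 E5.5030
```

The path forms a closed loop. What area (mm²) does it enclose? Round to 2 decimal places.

Apply the shoelace formula to the sequence of (X, Y) vertices; enclosed area = 1035.98 mm².

1035.98 mm²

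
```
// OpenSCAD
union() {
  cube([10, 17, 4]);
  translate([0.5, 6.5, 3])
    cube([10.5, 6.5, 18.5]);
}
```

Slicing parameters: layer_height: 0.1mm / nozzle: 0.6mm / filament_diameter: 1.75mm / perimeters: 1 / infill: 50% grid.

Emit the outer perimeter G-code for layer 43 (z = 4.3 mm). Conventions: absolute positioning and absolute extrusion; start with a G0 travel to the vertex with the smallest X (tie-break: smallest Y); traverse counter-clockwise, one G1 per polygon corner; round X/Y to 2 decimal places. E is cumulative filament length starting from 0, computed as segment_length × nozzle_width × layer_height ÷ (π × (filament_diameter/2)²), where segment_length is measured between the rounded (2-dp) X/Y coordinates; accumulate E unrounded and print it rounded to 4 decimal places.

At z = 4.3 mm: the cube does not reach this height (z outside [0, 4]); the cube at (0.5, 6.5) (footprint 10.5×6.5) is included at this height; Combining (union): only the 10.5×6.5 cube at (0.5, 6.5) is present, so the union is just that shape — 1 connected region. The outline is a single polygon with 4 vertices. Extrusion per mm of travel: 0.6 × 0.1 / (π × 0.875²) = 0.024945. Accumulating E over each segment gives final E = 0.8481.

G0 X0.50 Y6.50 Z4.30
G1 X11.00 Y6.50 E0.2619
G1 X11.00 Y13.00 E0.4241
G1 X0.50 Y13.00 E0.6860
G1 X0.50 Y6.50 E0.8481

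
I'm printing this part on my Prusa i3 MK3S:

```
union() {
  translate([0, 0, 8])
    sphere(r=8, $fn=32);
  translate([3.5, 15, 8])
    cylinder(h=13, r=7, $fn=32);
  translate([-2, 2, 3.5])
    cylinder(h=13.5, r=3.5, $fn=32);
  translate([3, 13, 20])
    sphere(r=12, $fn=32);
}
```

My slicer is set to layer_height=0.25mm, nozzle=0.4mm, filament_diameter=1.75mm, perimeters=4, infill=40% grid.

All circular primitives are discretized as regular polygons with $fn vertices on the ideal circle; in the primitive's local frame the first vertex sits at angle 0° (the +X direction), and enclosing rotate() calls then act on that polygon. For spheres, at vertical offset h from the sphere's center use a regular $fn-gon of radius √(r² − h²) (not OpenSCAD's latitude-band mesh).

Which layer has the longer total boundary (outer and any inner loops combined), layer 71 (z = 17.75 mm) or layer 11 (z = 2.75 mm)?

Layer 71 (z = 17.75): the sphere is absent (|z−center|=9.750 > r=8); the r=7 cylinder at (3.5, 15) gives a regular 32-gon of circumradius 7 (constant along its height) (perimeter = 2·32·7.000·sin(180°/32) = 43.91 mm); the cylinder at (-2, 2) is absent (z outside [3.5, 17]); the sphere at (3, 13): section is a regular 32-gon, circumradius = √(r²−h²) = √(12²−2.25²) = 11.787 (perimeter = 2·32·11.787·sin(180°/32) = 73.94 mm); Taking the union: the r=7 cylinder at (3.5, 15) lies entirely inside the r=12 sphere at (3, 13), so the union is just the r=12 sphere at (3, 13) — boundary = 73.94 mm. So its perimeter = 73.94 mm. Layer 11 (z = 2.75): the sphere: section is a regular 32-gon, circumradius = √(r²−h²) = √(8²−5.25²) = 6.036 (perimeter = 2·32·6.036·sin(180°/32) = 37.87 mm); the cylinder at (3.5, 15) is absent (z outside [8, 21]); the cylinder at (-2, 2) is not intersected at this z (z outside [3.5, 17]); the sphere at (3, 13) is absent (|z−center|=17.250 > r=12); Combining (union): only the r=8 sphere is present, so the union is just that shape — boundary = 37.87 mm. So its perimeter = 37.87 mm. Layer 71 is larger (73.94 vs 37.87 mm).

layer 71 (z = 17.75 mm)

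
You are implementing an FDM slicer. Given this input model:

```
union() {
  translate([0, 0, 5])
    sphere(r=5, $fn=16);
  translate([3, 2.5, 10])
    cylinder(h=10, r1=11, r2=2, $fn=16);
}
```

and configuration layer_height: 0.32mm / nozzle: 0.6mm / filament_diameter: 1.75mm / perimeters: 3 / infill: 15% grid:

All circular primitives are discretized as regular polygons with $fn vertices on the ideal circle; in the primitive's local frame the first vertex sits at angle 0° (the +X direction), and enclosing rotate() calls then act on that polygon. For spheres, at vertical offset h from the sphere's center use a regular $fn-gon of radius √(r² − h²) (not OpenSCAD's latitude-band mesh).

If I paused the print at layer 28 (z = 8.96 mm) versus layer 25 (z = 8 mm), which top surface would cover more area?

layer 25 (z = 8 mm)

Layer 28 (z = 8.96): the r=5 sphere slices to a regular 16-gon of circumradius 3.053 (√(r²−h²) with h=3.96 from center) (area = (16/2)·3.053²·sin(360°/16) = 28.53 mm²); the cone at (3, 2.5) does not reach this height (z outside [10, 20]); Combining (union): only the r=5 sphere is present, so the union is just that shape — area = 28.53 mm². So its area = 28.53 mm². Layer 25 (z = 8): the r=5 sphere contributes a regular 16-gon of circumradius √(5²−3²) = 4.000 (area = (16/2)·4.000²·sin(360°/16) = 48.98 mm²); the cone at (3, 2.5) does not reach this height (z outside [10, 20]); Combining (union): only the r=5 sphere is present, so the union is just that shape — area = 48.98 mm². So its area = 48.98 mm². Layer 25 is larger (48.98 vs 28.53 mm²).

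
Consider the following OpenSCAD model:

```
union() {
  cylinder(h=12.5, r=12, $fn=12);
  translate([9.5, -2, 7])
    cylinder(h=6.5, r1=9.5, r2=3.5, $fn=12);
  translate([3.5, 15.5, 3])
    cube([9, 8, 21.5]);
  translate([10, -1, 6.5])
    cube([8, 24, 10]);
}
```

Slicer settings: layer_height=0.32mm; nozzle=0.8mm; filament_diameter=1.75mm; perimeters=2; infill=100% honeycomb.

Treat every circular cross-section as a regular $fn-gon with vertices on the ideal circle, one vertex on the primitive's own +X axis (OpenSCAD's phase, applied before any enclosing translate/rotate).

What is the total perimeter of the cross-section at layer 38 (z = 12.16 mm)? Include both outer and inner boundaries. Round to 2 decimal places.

135.41 mm

At z = 12.16 mm: the r=12 cylinder contributes a regular 12-gon of circumradius 12 (perimeter = 2·12·12.000·sin(180°/12) = 74.54 mm); the cone at (9.5, -2) (r1=9.5→r2=3.5) has section circumradius 4.737 here — a regular 12-gon (perimeter = 2·12·4.737·sin(180°/12) = 29.42 mm); the cube at (3.5, 15.5) is present — its section is the full 9×8 rectangle (perimeter 34.00 mm); the 8×24 cube at (10, -1) contributes its full rectangle (perimeter 64.00 mm); Merging all regions: the regions partially overlap (shared area 81.95 mm²), so the edge portions inside another operand are dropped and the merged outline is re-measured after clipping — boundary = 135.41 mm. Overall, the cross-section is a single solid region. Total boundary length (outer) = 135.41 mm.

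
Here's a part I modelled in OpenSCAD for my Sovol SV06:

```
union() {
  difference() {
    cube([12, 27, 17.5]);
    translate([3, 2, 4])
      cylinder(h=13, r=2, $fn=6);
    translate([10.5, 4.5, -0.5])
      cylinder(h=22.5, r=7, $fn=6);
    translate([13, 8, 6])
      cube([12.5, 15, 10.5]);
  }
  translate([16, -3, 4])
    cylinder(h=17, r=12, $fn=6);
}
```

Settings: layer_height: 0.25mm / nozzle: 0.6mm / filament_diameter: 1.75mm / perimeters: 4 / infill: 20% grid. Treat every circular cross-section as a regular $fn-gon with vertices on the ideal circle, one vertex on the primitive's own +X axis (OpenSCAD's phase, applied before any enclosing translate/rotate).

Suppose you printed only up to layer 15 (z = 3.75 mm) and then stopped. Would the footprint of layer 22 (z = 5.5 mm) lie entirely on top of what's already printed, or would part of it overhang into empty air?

part overhangs

Compare the two slices. At z = 3.75: the cube (footprint 12×27) is included at this height (area 324.00 mm²); the cylinder at (3, 2) does not reach this height (z outside [4, 17]); the r=7 cylinder at (10.5, 4.5) contributes a regular 6-gon of circumradius 7 (area = (6/2)·7.000²·sin(360°/6) = 127.31 mm²); the cube at (13, 8) is absent (z outside [6, 16.5]); Taking the first minus the rest: starting from the 12×27 cube (324.00 mm²), the r=7 cylinder at (10.5, 4.5) partially overlaps it — only the 73.32 mm² overlap (of its 127.31 mm²) is removed, clipping the outline — area = 250.68 mm²; the cylinder at (16, -3) does not reach this height (z outside [4, 21]); Combining (union): only that combined region is present, so the union is just that shape — area = 250.68 mm². At z = 5.5: the cube (footprint 12×27) is included at this height (area 324.00 mm²); the cylinder at (3, 2): section is a regular 6-gon, circumradius r=2 (area = (6/2)·2.000²·sin(360°/6) = 10.39 mm²); the r=7 cylinder at (10.5, 4.5) contributes a regular 6-gon of circumradius 7 (area = (6/2)·7.000²·sin(360°/6) = 127.31 mm²); the cube at (13, 8) is not intersected at this z (z outside [6, 16.5]); Subtracting the remaining from the first: starting from the 12×27 cube (324.00 mm²), the r=2 cylinder at (3, 2) lies wholly inside it (removes its full 10.39 mm² and its 12.00 mm outline becomes a hole wall); the r=7 cylinder at (10.5, 4.5) partially overlaps it — only the 73.22 mm² overlap (of its 127.31 mm²) is removed, clipping the outline — area = 240.38 mm²; the r=12 cylinder at (16, -3) contributes a regular 6-gon of circumradius 12 (area = (6/2)·12.000²·sin(360°/6) = 374.12 mm²); Combining (union): the regions partially overlap — summed areas 614.51 mm² minus the doubly-counted overlap 0.06 mm² gives 614.45 mm² — area = 614.45 mm². Checking containment: at z = 5.5 the cross-section extends beyond the z = 3.75 cross-section by about 374.06 mm².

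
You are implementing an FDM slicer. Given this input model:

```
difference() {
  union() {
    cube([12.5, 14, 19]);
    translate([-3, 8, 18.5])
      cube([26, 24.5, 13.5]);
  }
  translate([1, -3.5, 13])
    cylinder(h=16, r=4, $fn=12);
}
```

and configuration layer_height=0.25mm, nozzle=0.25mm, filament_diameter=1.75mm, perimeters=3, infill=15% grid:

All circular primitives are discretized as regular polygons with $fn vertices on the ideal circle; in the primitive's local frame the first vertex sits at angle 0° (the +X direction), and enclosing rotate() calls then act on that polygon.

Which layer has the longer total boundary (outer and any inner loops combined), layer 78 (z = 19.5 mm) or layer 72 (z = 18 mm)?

Layer 78 (z = 19.5): the cube does not reach this height (z outside [0, 19]); the 26×24.5 cube at (-3, 8) contributes its full rectangle (perimeter 101.00 mm); Taking the union: only the 26×24.5 cube at (-3, 8) is present, so the union is just that shape — boundary = 101.00 mm; the cylinder at (1, -3.5): section is a regular 12-gon, circumradius r=4 (perimeter = 2·12·4.000·sin(180°/12) = 24.85 mm); Taking the first minus the rest: starting from that combined region, the r=4 cylinder at (1, -3.5) misses the remaining region (no effect) — boundary = 101.00 mm. So its perimeter = 101.00 mm. Layer 72 (z = 18): the cube (footprint 12.5×14) is included at this height (perimeter 53.00 mm); the cube at (-3, 8) is not intersected at this z (z outside [18.5, 32]); Taking the union: only the 12.5×14 cube is present, so the union is just that shape — boundary = 53.00 mm; the cylinder at (1, -3.5): section is a regular 12-gon, circumradius r=4 (perimeter = 2·12·4.000·sin(180°/12) = 24.85 mm); Subtracting the remaining from the first: starting from the result so far, the r=4 cylinder at (1, -3.5) partially overlaps it — only the 0.83 mm² overlap (of its 48.00 mm²) is removed, clipping the outline — boundary = 52.87 mm. So its perimeter = 52.87 mm. Layer 78 is larger (101.00 vs 52.87 mm).

layer 78 (z = 19.5 mm)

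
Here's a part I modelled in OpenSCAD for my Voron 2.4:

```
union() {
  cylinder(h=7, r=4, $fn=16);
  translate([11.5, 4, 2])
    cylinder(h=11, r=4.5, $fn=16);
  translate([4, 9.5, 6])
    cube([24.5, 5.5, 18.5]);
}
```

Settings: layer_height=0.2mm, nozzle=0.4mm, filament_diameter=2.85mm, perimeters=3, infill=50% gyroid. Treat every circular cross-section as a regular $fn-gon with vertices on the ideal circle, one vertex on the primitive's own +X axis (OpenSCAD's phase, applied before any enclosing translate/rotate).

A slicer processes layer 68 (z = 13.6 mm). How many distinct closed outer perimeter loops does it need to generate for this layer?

1

At z = 13.6 mm: the cylinder does not reach this height (z outside [0, 7]); the cylinder at (11.5, 4) is not intersected at this z (z outside [2, 13]); the cube at (4, 9.5) (footprint 24.5×5.5) is included at this height; Taking the union: only the 24.5×5.5 cube at (4, 9.5) is present, so the union is just that shape — 1 connected region. The result has 1 disconnected region.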